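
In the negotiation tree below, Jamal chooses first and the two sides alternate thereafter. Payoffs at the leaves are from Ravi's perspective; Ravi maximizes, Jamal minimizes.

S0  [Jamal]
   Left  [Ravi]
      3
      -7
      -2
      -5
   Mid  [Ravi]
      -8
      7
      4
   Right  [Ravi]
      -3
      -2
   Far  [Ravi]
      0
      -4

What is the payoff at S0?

Left (Ravi): max(3, -7, -2, -5) = 3
Mid (Ravi): max(-8, 7, 4) = 7
Right (Ravi): max(-3, -2) = -2
Far (Ravi): max(0, -4) = 0
S0 (Jamal): min(3, 7, -2, 0) = -2

-2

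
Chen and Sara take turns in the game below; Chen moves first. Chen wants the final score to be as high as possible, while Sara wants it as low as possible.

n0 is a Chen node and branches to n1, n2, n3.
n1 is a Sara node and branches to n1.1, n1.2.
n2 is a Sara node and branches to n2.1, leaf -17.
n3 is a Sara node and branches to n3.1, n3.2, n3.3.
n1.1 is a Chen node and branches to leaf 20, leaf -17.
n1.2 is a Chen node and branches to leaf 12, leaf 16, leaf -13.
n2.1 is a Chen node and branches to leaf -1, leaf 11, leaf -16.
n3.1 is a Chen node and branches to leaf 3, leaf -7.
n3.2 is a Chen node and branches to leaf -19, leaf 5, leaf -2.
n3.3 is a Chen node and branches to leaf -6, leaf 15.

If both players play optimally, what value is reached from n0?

16

n1.1 (Chen): max(20, -17) = 20
n1.2 (Chen): max(12, 16, -13) = 16
n1 (Sara): min(20, 16) = 16
n2.1 (Chen): max(-1, 11, -16) = 11
n2 (Sara): min(11, -17) = -17
n3.1 (Chen): max(3, -7) = 3
n3.2 (Chen): max(-19, 5, -2) = 5
n3.3 (Chen): max(-6, 15) = 15
n3 (Sara): min(3, 5, 15) = 3
n0 (Chen): max(16, -17, 3) = 16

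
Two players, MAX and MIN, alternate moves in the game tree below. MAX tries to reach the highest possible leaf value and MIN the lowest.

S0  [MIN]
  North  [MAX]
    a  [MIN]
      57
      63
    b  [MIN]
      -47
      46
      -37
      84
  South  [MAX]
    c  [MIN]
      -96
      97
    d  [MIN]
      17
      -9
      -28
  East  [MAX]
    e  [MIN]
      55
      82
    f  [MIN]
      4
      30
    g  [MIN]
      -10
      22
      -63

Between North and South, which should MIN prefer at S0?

South

a (MIN): min(57, 63) = 57
b (MIN): min(-47, 46, -37, 84) = -47
North (MAX): max(57, -47) = 57
c (MIN): min(-96, 97) = -96
d (MIN): min(17, -9, -28) = -28
South (MAX): max(-96, -28) = -28
MIN prefers the lower value; North=57, South=-28. South is better since -28 < 57.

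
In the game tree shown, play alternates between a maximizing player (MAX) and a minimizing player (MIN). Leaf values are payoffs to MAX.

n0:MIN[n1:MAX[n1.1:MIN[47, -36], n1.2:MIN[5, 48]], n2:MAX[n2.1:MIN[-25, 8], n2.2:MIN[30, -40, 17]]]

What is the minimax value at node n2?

n2.1 (MIN): min(-25, 8) = -25
n2.2 (MIN): min(30, -40, 17) = -40
n2 (MAX): max(-25, -40) = -25

-25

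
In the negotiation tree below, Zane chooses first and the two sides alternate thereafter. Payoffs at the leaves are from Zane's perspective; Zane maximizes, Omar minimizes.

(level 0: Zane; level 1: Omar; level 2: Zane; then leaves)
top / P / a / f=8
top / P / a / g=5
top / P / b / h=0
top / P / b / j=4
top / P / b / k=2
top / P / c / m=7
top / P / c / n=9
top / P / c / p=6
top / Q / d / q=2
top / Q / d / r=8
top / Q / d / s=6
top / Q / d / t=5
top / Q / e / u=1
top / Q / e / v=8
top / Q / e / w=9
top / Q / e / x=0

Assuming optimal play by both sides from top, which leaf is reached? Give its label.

a (Zane): max(8, 5) = 8
b (Zane): max(0, 4, 2) = 4
c (Zane): max(7, 9, 6) = 9
P (Omar): min(8, 4, 9) = 4
d (Zane): max(2, 8, 6, 5) = 8
e (Zane): max(1, 8, 9, 0) = 9
Q (Omar): min(8, 9) = 8
top (Zane): max(4, 8) = 8
At top, Zane picks Q (highest: 8).
At Q, Omar picks d (lowest: 8).
At d, Zane picks r (highest: 8).
Terminal value 8.

r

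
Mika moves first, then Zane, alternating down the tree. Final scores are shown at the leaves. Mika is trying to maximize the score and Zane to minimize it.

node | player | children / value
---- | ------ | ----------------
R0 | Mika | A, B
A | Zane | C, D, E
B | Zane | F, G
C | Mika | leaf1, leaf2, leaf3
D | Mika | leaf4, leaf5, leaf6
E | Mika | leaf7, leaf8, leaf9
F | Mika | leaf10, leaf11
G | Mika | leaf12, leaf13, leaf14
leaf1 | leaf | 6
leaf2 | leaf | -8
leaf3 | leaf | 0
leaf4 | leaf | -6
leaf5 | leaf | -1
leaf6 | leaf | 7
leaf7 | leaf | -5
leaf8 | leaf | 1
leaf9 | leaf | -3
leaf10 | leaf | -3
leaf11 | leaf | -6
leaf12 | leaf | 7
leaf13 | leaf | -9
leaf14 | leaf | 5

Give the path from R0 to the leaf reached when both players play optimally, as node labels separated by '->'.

C (Mika): max(6, -8, 0) = 6
D (Mika): max(-6, -1, 7) = 7
E (Mika): max(-5, 1, -3) = 1
A (Zane): min(6, 7, 1) = 1
F (Mika): max(-3, -6) = -3
G (Mika): max(7, -9, 5) = 7
B (Zane): min(-3, 7) = -3
R0 (Mika): max(1, -3) = 1
At R0, Mika picks A (highest: 1).
At A, Zane picks E (lowest: 1).
At E, Mika picks leaf8 (highest: 1).
Terminal value 1.

R0 -> A -> E -> leaf8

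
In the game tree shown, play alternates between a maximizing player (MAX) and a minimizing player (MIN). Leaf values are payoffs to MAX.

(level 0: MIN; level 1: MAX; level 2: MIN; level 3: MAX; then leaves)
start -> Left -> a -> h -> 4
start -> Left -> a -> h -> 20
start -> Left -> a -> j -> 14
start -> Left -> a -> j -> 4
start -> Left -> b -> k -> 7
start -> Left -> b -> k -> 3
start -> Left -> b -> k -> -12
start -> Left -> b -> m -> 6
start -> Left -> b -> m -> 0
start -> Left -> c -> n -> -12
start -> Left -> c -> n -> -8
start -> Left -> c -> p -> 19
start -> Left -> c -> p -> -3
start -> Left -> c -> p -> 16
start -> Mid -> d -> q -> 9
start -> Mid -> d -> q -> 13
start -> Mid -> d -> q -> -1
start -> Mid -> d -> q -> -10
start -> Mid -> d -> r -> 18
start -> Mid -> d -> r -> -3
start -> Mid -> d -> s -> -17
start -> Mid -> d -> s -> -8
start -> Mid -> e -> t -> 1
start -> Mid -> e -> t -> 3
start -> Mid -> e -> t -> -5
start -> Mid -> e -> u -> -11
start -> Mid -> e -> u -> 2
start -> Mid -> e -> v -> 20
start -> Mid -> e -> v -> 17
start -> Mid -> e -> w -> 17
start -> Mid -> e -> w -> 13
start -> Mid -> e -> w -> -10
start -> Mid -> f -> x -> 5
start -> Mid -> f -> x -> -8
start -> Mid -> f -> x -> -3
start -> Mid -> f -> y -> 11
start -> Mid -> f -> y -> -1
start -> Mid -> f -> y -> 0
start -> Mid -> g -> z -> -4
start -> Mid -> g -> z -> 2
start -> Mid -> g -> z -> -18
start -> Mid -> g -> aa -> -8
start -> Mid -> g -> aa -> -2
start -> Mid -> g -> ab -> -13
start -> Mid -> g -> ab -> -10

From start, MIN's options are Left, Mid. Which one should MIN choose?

Mid

h (MAX): max(4, 20) = 20
j (MAX): max(14, 4) = 14
a (MIN): min(20, 14) = 14
k (MAX): max(7, 3, -12) = 7
m (MAX): max(6, 0) = 6
b (MIN): min(7, 6) = 6
n (MAX): max(-12, -8) = -8
p (MAX): max(19, -3, 16) = 19
c (MIN): min(-8, 19) = -8
Left (MAX): max(14, 6, -8) = 14
q (MAX): max(9, 13, -1, -10) = 13
r (MAX): max(18, -3) = 18
s (MAX): max(-17, -8) = -8
d (MIN): min(13, 18, -8) = -8
t (MAX): max(1, 3, -5) = 3
u (MAX): max(-11, 2) = 2
v (MAX): max(20, 17) = 20
w (MAX): max(17, 13, -10) = 17
e (MIN): min(3, 2, 20, 17) = 2
x (MAX): max(5, -8, -3) = 5
y (MAX): max(11, -1, 0) = 11
f (MIN): min(5, 11) = 5
z (MAX): max(-4, 2, -18) = 2
aa (MAX): max(-8, -2) = -2
ab (MAX): max(-13, -10) = -10
g (MIN): min(2, -2, -10) = -10
Mid (MAX): max(-8, 2, 5, -10) = 5
start (MIN): min(14, 5) = 5
MIN at start wants the lowest of {Left=14, Mid=5}, so chooses Mid.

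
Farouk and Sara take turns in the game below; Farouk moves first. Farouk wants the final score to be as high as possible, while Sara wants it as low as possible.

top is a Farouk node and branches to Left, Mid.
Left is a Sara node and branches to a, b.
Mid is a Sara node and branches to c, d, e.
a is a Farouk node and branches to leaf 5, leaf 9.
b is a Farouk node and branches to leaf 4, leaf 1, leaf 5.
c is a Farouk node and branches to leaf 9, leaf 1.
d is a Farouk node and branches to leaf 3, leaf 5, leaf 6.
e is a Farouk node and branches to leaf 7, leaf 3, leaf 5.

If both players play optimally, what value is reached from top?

6

a (Farouk): max(5, 9) = 9
b (Farouk): max(4, 1, 5) = 5
Left (Sara): min(9, 5) = 5
c (Farouk): max(9, 1) = 9
d (Farouk): max(3, 5, 6) = 6
e (Farouk): max(7, 3, 5) = 7
Mid (Sara): min(9, 6, 7) = 6
top (Farouk): max(5, 6) = 6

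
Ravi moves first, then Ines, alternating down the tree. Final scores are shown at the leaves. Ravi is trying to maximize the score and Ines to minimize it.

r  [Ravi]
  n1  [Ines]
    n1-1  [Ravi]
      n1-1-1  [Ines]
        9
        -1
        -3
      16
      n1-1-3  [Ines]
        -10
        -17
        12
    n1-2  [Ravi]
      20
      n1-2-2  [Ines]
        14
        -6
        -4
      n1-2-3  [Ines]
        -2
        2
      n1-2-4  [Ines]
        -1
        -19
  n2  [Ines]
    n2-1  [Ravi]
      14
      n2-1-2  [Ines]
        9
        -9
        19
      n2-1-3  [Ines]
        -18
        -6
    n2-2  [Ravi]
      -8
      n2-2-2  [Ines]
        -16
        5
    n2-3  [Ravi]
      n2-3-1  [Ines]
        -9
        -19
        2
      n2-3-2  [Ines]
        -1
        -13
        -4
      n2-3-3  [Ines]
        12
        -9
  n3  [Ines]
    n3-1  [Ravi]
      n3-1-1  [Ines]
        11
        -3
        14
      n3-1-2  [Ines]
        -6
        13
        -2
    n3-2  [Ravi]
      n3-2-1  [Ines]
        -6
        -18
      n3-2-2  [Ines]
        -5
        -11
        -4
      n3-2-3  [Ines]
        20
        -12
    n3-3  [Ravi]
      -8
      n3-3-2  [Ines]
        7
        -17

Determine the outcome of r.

n1-1-1 (Ines): min(9, -1, -3) = -3
n1-1-3 (Ines): min(-10, -17, 12) = -17
n1-1 (Ravi): max(-3, 16, -17) = 16
n1-2-2 (Ines): min(14, -6, -4) = -6
n1-2-3 (Ines): min(-2, 2) = -2
n1-2-4 (Ines): min(-1, -19) = -19
n1-2 (Ravi): max(20, -6, -2, -19) = 20
n1 (Ines): min(16, 20) = 16
n2-1-2 (Ines): min(9, -9, 19) = -9
n2-1-3 (Ines): min(-18, -6) = -18
n2-1 (Ravi): max(14, -9, -18) = 14
n2-2-2 (Ines): min(-16, 5) = -16
n2-2 (Ravi): max(-8, -16) = -8
n2-3-1 (Ines): min(-9, -19, 2) = -19
n2-3-2 (Ines): min(-1, -13, -4) = -13
n2-3-3 (Ines): min(12, -9) = -9
n2-3 (Ravi): max(-19, -13, -9) = -9
n2 (Ines): min(14, -8, -9) = -9
n3-1-1 (Ines): min(11, -3, 14) = -3
n3-1-2 (Ines): min(-6, 13, -2) = -6
n3-1 (Ravi): max(-3, -6) = -3
n3-2-1 (Ines): min(-6, -18) = -18
n3-2-2 (Ines): min(-5, -11, -4) = -11
n3-2-3 (Ines): min(20, -12) = -12
n3-2 (Ravi): max(-18, -11, -12) = -11
n3-3-2 (Ines): min(7, -17) = -17
n3-3 (Ravi): max(-8, -17) = -8
n3 (Ines): min(-3, -11, -8) = -11
r (Ravi): max(16, -9, -11) = 16

16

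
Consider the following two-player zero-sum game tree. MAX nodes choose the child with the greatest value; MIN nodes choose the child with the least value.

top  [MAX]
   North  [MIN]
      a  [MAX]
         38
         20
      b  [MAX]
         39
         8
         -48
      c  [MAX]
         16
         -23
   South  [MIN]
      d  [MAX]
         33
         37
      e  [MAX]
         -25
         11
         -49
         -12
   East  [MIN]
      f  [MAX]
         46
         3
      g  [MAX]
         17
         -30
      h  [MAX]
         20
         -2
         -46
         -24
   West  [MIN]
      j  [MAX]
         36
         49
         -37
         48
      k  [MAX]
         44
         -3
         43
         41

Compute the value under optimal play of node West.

44

j (MAX): max(36, 49, -37, 48) = 49
k (MAX): max(44, -3, 43, 41) = 44
West (MIN): min(49, 44) = 44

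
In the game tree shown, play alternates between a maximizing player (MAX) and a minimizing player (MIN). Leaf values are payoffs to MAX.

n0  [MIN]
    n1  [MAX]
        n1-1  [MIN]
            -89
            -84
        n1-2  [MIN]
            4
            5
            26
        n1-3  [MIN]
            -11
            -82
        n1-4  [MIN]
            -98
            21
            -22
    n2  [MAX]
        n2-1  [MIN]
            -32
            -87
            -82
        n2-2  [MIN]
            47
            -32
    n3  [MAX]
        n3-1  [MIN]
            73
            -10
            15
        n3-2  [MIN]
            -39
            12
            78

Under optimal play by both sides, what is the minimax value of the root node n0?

-32

n1-1 (MIN): min(-89, -84) = -89
n1-2 (MIN): min(4, 5, 26) = 4
n1-3 (MIN): min(-11, -82) = -82
n1-4 (MIN): min(-98, 21, -22) = -98
n1 (MAX): max(-89, 4, -82, -98) = 4
n2-1 (MIN): min(-32, -87, -82) = -87
n2-2 (MIN): min(47, -32) = -32
n2 (MAX): max(-87, -32) = -32
n3-1 (MIN): min(73, -10, 15) = -10
n3-2 (MIN): min(-39, 12, 78) = -39
n3 (MAX): max(-10, -39) = -10
n0 (MIN): min(4, -32, -10) = -32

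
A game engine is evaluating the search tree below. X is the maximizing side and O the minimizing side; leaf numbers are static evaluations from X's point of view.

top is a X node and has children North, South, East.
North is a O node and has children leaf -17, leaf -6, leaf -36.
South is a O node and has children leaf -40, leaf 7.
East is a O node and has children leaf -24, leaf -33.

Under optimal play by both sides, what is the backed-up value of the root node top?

North (O): min(-17, -6, -36) = -36
South (O): min(-40, 7) = -40
East (O): min(-24, -33) = -33
top (X): max(-36, -40, -33) = -33

-33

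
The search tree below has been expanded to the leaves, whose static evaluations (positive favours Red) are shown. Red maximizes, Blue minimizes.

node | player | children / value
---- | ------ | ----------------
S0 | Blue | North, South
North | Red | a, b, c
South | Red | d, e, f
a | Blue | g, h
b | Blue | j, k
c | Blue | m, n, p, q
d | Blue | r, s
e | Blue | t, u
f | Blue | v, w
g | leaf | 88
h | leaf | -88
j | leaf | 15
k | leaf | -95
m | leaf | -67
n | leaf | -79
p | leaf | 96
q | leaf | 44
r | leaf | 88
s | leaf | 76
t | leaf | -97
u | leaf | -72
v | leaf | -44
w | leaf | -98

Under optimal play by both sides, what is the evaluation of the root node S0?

a (Blue): min(88, -88) = -88
b (Blue): min(15, -95) = -95
c (Blue): min(-67, -79, 96, 44) = -79
North (Red): max(-88, -95, -79) = -79
d (Blue): min(88, 76) = 76
e (Blue): min(-97, -72) = -97
f (Blue): min(-44, -98) = -98
South (Red): max(76, -97, -98) = 76
S0 (Blue): min(-79, 76) = -79

-79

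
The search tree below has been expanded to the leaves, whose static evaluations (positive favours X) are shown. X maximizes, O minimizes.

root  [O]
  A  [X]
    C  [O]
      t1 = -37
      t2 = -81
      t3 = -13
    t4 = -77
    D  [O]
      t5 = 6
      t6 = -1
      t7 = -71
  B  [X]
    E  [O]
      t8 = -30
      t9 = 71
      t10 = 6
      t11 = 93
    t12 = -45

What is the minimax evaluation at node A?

-71

C (O): min(-37, -81, -13) = -81
D (O): min(6, -1, -71) = -71
A (X): max(-81, -77, -71) = -71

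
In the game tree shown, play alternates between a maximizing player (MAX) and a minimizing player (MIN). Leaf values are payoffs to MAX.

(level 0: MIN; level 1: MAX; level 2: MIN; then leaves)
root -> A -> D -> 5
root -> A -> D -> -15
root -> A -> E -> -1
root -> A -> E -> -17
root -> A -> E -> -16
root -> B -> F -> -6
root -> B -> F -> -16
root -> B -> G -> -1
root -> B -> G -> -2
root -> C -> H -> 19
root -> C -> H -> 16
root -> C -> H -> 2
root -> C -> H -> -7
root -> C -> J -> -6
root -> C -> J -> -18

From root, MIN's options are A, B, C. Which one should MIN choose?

D (MIN): min(5, -15) = -15
E (MIN): min(-1, -17, -16) = -17
A (MAX): max(-15, -17) = -15
F (MIN): min(-6, -16) = -16
G (MIN): min(-1, -2) = -2
B (MAX): max(-16, -2) = -2
H (MIN): min(19, 16, 2, -7) = -7
J (MIN): min(-6, -18) = -18
C (MAX): max(-7, -18) = -7
root (MIN): min(-15, -2, -7) = -15
MIN at root wants the lowest of {A=-15, B=-2, C=-7}, so chooses A.

A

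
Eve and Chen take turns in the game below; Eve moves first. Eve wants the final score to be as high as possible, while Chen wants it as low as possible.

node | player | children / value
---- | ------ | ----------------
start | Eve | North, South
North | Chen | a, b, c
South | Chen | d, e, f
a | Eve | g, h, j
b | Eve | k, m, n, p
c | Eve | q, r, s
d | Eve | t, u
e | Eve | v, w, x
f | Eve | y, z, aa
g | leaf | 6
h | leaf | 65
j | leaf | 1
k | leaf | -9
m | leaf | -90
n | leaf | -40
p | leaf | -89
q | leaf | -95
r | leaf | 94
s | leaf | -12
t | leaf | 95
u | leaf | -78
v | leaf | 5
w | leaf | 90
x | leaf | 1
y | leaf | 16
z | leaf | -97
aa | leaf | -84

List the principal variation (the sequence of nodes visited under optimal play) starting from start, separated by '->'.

start -> South -> f -> y

a (Eve): max(6, 65, 1) = 65
b (Eve): max(-9, -90, -40, -89) = -9
c (Eve): max(-95, 94, -12) = 94
North (Chen): min(65, -9, 94) = -9
d (Eve): max(95, -78) = 95
e (Eve): max(5, 90, 1) = 90
f (Eve): max(16, -97, -84) = 16
South (Chen): min(95, 90, 16) = 16
start (Eve): max(-9, 16) = 16
At start, Eve picks South (highest: 16).
At South, Chen picks f (lowest: 16).
At f, Eve picks y (highest: 16).
Terminal value 16.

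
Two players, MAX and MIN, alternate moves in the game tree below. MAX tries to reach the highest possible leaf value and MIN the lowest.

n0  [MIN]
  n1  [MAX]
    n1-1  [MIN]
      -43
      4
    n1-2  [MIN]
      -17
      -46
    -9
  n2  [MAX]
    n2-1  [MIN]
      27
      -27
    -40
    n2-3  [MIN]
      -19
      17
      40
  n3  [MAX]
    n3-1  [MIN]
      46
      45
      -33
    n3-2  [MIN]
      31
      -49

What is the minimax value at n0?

n1-1 (MIN): min(-43, 4) = -43
n1-2 (MIN): min(-17, -46) = -46
n1 (MAX): max(-43, -46, -9) = -9
n2-1 (MIN): min(27, -27) = -27
n2-3 (MIN): min(-19, 17, 40) = -19
n2 (MAX): max(-27, -40, -19) = -19
n3-1 (MIN): min(46, 45, -33) = -33
n3-2 (MIN): min(31, -49) = -49
n3 (MAX): max(-33, -49) = -33
n0 (MIN): min(-9, -19, -33) = -33

-33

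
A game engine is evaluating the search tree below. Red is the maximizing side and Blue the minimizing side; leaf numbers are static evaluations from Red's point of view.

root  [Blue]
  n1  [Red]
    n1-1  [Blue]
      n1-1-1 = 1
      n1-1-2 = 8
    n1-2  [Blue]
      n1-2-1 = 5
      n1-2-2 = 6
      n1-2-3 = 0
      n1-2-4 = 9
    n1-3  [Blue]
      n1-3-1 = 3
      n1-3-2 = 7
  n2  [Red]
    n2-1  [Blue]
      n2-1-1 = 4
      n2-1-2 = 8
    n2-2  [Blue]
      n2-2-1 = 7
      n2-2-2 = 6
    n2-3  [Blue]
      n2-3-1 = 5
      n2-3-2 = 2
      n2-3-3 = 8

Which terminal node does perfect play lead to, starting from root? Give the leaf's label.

n1-3-1

n1-1 (Blue): min(1, 8) = 1
n1-2 (Blue): min(5, 6, 0, 9) = 0
n1-3 (Blue): min(3, 7) = 3
n1 (Red): max(1, 0, 3) = 3
n2-1 (Blue): min(4, 8) = 4
n2-2 (Blue): min(7, 6) = 6
n2-3 (Blue): min(5, 2, 8) = 2
n2 (Red): max(4, 6, 2) = 6
root (Blue): min(3, 6) = 3
At root, Blue picks n1 (lowest: 3).
At n1, Red picks n1-3 (highest: 3).
At n1-3, Blue picks n1-3-1 (lowest: 3).
Terminal value 3.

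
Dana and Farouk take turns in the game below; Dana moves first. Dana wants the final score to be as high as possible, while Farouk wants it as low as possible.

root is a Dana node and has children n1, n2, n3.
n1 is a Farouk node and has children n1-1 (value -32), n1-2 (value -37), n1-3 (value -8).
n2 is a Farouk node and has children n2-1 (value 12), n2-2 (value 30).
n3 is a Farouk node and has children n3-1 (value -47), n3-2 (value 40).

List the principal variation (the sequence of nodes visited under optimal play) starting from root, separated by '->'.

n1 (Farouk): min(-32, -37, -8) = -37
n2 (Farouk): min(12, 30) = 12
n3 (Farouk): min(-47, 40) = -47
root (Dana): max(-37, 12, -47) = 12
At root, Dana picks n2 (highest: 12).
At n2, Farouk picks n2-1 (lowest: 12).
Terminal value 12.

root -> n2 -> n2-1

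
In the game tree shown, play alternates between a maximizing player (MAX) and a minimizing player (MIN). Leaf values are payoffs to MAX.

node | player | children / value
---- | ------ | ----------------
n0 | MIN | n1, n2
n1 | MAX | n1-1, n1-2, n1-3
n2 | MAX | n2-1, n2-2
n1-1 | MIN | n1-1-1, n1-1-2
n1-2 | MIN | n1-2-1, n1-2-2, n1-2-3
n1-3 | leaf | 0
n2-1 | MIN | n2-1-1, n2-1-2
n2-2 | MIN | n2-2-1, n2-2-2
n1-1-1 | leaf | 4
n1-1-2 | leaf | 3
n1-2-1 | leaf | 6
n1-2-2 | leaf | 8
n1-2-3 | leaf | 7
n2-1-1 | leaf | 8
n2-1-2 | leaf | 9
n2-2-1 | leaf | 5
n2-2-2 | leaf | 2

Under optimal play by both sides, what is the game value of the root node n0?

6

n1-1 (MIN): min(4, 3) = 3
n1-2 (MIN): min(6, 8, 7) = 6
n1 (MAX): max(3, 6, 0) = 6
n2-1 (MIN): min(8, 9) = 8
n2-2 (MIN): min(5, 2) = 2
n2 (MAX): max(8, 2) = 8
n0 (MIN): min(6, 8) = 6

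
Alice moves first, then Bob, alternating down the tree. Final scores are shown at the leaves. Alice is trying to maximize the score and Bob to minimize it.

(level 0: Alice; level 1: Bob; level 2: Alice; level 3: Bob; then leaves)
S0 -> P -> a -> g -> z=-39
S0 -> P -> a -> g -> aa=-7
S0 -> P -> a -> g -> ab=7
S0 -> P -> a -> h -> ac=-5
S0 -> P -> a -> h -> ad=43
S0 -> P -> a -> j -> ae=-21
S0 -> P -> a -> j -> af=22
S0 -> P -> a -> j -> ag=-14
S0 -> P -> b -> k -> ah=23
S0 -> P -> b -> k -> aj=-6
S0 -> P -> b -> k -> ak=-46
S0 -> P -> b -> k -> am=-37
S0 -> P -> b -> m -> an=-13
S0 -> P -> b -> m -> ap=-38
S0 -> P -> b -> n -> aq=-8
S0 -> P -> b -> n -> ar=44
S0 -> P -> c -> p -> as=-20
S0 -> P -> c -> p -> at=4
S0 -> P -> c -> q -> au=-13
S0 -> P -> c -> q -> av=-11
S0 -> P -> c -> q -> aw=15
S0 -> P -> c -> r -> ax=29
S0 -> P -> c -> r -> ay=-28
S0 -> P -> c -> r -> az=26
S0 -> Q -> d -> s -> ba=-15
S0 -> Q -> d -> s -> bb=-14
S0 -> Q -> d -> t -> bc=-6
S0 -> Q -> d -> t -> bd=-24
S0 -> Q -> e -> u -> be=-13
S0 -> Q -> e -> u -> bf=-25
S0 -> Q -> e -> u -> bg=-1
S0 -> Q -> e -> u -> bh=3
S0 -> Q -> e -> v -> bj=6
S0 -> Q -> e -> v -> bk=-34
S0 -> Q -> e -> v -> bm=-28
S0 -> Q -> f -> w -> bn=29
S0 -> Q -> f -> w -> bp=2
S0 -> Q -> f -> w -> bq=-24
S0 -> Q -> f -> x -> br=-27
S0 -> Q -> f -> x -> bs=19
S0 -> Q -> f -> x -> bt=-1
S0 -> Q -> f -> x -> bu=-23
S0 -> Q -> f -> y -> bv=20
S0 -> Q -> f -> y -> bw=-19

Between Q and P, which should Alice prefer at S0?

P

s (Bob): min(-15, -14) = -15
t (Bob): min(-6, -24) = -24
d (Alice): max(-15, -24) = -15
u (Bob): min(-13, -25, -1, 3) = -25
v (Bob): min(6, -34, -28) = -34
e (Alice): max(-25, -34) = -25
w (Bob): min(29, 2, -24) = -24
x (Bob): min(-27, 19, -1, -23) = -27
y (Bob): min(20, -19) = -19
f (Alice): max(-24, -27, -19) = -19
Q (Bob): min(-15, -25, -19) = -25
g (Bob): min(-39, -7, 7) = -39
h (Bob): min(-5, 43) = -5
j (Bob): min(-21, 22, -14) = -21
a (Alice): max(-39, -5, -21) = -5
k (Bob): min(23, -6, -46, -37) = -46
m (Bob): min(-13, -38) = -38
n (Bob): min(-8, 44) = -8
b (Alice): max(-46, -38, -8) = -8
p (Bob): min(-20, 4) = -20
q (Bob): min(-13, -11, 15) = -13
r (Bob): min(29, -28, 26) = -28
c (Alice): max(-20, -13, -28) = -13
P (Bob): min(-5, -8, -13) = -13
Alice prefers the higher value; Q=-25, P=-13. P is better since -13 > -25.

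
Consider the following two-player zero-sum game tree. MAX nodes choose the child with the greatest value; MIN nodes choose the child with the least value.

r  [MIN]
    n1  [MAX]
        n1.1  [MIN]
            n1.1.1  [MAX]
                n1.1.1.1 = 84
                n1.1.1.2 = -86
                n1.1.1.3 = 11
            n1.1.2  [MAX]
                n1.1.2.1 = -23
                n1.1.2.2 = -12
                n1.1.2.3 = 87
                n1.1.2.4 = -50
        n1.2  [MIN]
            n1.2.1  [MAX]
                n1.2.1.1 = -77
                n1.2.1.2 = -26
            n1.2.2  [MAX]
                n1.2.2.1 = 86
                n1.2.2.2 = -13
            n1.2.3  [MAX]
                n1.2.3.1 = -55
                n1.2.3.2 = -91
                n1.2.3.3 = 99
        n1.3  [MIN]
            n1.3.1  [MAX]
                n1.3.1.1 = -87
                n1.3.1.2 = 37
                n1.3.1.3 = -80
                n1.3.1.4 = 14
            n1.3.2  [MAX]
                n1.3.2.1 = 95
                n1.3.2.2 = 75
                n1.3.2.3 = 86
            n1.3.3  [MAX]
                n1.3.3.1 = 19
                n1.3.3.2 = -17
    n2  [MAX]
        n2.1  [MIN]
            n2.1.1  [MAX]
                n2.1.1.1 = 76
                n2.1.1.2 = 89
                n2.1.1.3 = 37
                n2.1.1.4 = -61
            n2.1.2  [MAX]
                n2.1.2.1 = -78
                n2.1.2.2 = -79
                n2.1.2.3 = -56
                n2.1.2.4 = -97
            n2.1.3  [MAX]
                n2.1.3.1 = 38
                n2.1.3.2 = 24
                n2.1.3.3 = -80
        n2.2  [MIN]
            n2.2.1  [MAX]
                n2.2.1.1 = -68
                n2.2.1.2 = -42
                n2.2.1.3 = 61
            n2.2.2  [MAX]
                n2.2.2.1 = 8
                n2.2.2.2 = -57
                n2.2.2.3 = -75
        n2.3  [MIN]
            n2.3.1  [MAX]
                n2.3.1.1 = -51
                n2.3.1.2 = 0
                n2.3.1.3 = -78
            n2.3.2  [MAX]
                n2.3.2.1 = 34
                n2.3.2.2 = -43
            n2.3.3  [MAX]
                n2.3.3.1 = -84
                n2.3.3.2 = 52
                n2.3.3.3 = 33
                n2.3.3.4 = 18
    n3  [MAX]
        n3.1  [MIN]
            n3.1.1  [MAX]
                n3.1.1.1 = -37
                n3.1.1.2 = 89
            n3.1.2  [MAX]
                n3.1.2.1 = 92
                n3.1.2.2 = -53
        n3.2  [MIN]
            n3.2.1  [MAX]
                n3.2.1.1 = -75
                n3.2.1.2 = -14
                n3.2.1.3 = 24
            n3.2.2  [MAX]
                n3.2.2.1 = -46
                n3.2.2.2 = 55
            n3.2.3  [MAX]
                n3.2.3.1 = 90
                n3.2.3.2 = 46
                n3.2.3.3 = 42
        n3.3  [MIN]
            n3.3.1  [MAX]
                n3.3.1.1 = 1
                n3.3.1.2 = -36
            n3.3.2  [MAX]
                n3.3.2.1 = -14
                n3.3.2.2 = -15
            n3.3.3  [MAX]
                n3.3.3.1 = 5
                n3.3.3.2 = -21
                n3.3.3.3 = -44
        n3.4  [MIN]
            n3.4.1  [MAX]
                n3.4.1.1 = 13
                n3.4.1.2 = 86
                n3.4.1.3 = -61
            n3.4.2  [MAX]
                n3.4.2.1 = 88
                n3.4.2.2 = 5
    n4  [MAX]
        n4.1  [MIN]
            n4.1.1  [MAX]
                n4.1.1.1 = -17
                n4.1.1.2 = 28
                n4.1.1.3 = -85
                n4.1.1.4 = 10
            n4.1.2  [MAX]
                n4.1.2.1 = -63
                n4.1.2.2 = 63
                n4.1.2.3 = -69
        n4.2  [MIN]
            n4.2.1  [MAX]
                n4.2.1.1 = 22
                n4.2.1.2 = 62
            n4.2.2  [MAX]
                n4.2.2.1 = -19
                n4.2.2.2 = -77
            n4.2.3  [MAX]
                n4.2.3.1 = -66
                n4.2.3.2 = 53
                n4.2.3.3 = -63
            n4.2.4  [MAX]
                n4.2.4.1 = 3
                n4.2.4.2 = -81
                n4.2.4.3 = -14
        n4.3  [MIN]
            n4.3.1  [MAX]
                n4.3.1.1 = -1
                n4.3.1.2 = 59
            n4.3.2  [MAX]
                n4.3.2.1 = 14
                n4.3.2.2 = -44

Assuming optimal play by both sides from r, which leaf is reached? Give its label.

n2.2.2.1

n1.1.1 (MAX): max(84, -86, 11) = 84
n1.1.2 (MAX): max(-23, -12, 87, -50) = 87
n1.1 (MIN): min(84, 87) = 84
n1.2.1 (MAX): max(-77, -26) = -26
n1.2.2 (MAX): max(86, -13) = 86
n1.2.3 (MAX): max(-55, -91, 99) = 99
n1.2 (MIN): min(-26, 86, 99) = -26
n1.3.1 (MAX): max(-87, 37, -80, 14) = 37
n1.3.2 (MAX): max(95, 75, 86) = 95
n1.3.3 (MAX): max(19, -17) = 19
n1.3 (MIN): min(37, 95, 19) = 19
n1 (MAX): max(84, -26, 19) = 84
n2.1.1 (MAX): max(76, 89, 37, -61) = 89
n2.1.2 (MAX): max(-78, -79, -56, -97) = -56
n2.1.3 (MAX): max(38, 24, -80) = 38
n2.1 (MIN): min(89, -56, 38) = -56
n2.2.1 (MAX): max(-68, -42, 61) = 61
n2.2.2 (MAX): max(8, -57, -75) = 8
n2.2 (MIN): min(61, 8) = 8
n2.3.1 (MAX): max(-51, 0, -78) = 0
n2.3.2 (MAX): max(34, -43) = 34
n2.3.3 (MAX): max(-84, 52, 33, 18) = 52
n2.3 (MIN): min(0, 34, 52) = 0
n2 (MAX): max(-56, 8, 0) = 8
n3.1.1 (MAX): max(-37, 89) = 89
n3.1.2 (MAX): max(92, -53) = 92
n3.1 (MIN): min(89, 92) = 89
n3.2.1 (MAX): max(-75, -14, 24) = 24
n3.2.2 (MAX): max(-46, 55) = 55
n3.2.3 (MAX): max(90, 46, 42) = 90
n3.2 (MIN): min(24, 55, 90) = 24
n3.3.1 (MAX): max(1, -36) = 1
n3.3.2 (MAX): max(-14, -15) = -14
n3.3.3 (MAX): max(5, -21, -44) = 5
n3.3 (MIN): min(1, -14, 5) = -14
n3.4.1 (MAX): max(13, 86, -61) = 86
n3.4.2 (MAX): max(88, 5) = 88
n3.4 (MIN): min(86, 88) = 86
n3 (MAX): max(89, 24, -14, 86) = 89
n4.1.1 (MAX): max(-17, 28, -85, 10) = 28
n4.1.2 (MAX): max(-63, 63, -69) = 63
n4.1 (MIN): min(28, 63) = 28
n4.2.1 (MAX): max(22, 62) = 62
n4.2.2 (MAX): max(-19, -77) = -19
n4.2.3 (MAX): max(-66, 53, -63) = 53
n4.2.4 (MAX): max(3, -81, -14) = 3
n4.2 (MIN): min(62, -19, 53, 3) = -19
n4.3.1 (MAX): max(-1, 59) = 59
n4.3.2 (MAX): max(14, -44) = 14
n4.3 (MIN): min(59, 14) = 14
n4 (MAX): max(28, -19, 14) = 28
r (MIN): min(84, 8, 89, 28) = 8
At r, MIN picks n2 (lowest: 8).
At n2, MAX picks n2.2 (highest: 8).
At n2.2, MIN picks n2.2.2 (lowest: 8).
At n2.2.2, MAX picks n2.2.2.1 (highest: 8).
Terminal value 8.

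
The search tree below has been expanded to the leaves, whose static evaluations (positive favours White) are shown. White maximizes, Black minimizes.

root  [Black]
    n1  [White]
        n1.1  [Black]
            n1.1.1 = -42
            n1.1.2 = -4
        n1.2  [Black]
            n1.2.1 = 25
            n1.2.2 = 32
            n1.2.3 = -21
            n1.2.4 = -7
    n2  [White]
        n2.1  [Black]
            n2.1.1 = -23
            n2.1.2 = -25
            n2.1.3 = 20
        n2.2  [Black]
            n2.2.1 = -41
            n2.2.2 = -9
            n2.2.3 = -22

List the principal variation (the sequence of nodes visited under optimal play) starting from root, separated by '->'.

root -> n2 -> n2.1 -> n2.1.2

n1.1 (Black): min(-42, -4) = -42
n1.2 (Black): min(25, 32, -21, -7) = -21
n1 (White): max(-42, -21) = -21
n2.1 (Black): min(-23, -25, 20) = -25
n2.2 (Black): min(-41, -9, -22) = -41
n2 (White): max(-25, -41) = -25
root (Black): min(-21, -25) = -25
At root, Black picks n2 (lowest: -25).
At n2, White picks n2.1 (highest: -25).
At n2.1, Black picks n2.1.2 (lowest: -25).
Terminal value -25.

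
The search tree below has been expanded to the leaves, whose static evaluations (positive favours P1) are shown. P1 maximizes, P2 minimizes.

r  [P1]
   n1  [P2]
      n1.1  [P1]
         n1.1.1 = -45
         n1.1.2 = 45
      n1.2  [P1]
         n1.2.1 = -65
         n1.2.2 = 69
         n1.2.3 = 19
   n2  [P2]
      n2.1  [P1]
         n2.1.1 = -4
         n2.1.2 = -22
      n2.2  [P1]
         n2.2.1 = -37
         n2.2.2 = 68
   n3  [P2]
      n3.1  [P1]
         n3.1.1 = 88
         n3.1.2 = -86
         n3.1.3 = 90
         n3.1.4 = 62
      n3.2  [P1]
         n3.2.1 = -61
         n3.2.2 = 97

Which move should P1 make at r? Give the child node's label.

n1.1 (P1): max(-45, 45) = 45
n1.2 (P1): max(-65, 69, 19) = 69
n1 (P2): min(45, 69) = 45
n2.1 (P1): max(-4, -22) = -4
n2.2 (P1): max(-37, 68) = 68
n2 (P2): min(-4, 68) = -4
n3.1 (P1): max(88, -86, 90, 62) = 90
n3.2 (P1): max(-61, 97) = 97
n3 (P2): min(90, 97) = 90
r (P1): max(45, -4, 90) = 90
P1 at r wants the highest of {n1=45, n2=-4, n3=90}, so chooses n3.

n3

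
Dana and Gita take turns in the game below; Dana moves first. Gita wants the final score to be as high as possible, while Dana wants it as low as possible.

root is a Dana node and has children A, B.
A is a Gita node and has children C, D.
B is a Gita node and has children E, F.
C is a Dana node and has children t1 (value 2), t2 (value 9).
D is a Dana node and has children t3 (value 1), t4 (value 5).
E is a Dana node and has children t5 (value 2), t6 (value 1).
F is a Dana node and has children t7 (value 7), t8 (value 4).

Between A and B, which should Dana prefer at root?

C (Dana): min(2, 9) = 2
D (Dana): min(1, 5) = 1
A (Gita): max(2, 1) = 2
E (Dana): min(2, 1) = 1
F (Dana): min(7, 4) = 4
B (Gita): max(1, 4) = 4
Dana prefers the lower value; A=2, B=4. A is better since 2 < 4.

A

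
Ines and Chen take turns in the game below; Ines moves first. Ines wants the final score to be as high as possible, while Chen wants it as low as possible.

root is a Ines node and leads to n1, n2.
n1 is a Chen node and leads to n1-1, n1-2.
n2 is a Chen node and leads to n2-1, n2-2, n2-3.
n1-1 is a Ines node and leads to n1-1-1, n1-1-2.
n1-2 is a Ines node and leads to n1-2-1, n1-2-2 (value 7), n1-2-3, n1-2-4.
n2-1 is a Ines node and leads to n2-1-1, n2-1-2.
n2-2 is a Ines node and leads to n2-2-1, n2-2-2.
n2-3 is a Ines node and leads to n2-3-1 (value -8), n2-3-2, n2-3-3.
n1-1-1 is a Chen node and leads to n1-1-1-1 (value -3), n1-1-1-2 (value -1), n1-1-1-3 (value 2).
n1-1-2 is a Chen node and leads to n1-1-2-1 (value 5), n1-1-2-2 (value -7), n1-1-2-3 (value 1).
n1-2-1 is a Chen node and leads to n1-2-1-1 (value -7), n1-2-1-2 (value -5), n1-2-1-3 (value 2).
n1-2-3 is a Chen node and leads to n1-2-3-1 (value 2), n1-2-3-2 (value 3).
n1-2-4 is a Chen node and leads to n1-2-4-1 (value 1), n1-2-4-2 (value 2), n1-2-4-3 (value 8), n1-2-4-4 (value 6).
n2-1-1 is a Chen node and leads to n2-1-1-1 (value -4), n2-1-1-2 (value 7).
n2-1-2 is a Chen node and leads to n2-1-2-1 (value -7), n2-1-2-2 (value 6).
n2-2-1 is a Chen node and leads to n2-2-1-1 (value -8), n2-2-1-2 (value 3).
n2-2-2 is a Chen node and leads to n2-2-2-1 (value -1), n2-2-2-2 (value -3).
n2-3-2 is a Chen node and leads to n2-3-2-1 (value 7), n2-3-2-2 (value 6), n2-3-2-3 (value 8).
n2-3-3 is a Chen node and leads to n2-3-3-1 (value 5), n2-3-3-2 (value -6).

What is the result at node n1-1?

n1-1-1 (Chen): min(-3, -1, 2) = -3
n1-1-2 (Chen): min(5, -7, 1) = -7
n1-1 (Ines): max(-3, -7) = -3

-3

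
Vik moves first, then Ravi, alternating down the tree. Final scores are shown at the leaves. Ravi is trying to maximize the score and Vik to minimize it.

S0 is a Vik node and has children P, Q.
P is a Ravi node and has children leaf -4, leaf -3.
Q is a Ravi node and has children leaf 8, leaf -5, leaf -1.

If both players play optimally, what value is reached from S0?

-3

P (Ravi): max(-4, -3) = -3
Q (Ravi): max(8, -5, -1) = 8
S0 (Vik): min(-3, 8) = -3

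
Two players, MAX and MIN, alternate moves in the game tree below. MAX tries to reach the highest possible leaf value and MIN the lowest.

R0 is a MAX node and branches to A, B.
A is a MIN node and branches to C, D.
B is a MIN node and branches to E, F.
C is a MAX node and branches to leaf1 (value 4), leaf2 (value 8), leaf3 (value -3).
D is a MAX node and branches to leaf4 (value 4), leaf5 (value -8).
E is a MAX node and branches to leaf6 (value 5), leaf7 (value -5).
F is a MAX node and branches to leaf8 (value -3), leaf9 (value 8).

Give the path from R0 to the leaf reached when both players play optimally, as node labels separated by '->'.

R0 -> B -> E -> leaf6

C (MAX): max(4, 8, -3) = 8
D (MAX): max(4, -8) = 4
A (MIN): min(8, 4) = 4
E (MAX): max(5, -5) = 5
F (MAX): max(-3, 8) = 8
B (MIN): min(5, 8) = 5
R0 (MAX): max(4, 5) = 5
At R0, MAX picks B (highest: 5).
At B, MIN picks E (lowest: 5).
At E, MAX picks leaf6 (highest: 5).
Terminal value 5.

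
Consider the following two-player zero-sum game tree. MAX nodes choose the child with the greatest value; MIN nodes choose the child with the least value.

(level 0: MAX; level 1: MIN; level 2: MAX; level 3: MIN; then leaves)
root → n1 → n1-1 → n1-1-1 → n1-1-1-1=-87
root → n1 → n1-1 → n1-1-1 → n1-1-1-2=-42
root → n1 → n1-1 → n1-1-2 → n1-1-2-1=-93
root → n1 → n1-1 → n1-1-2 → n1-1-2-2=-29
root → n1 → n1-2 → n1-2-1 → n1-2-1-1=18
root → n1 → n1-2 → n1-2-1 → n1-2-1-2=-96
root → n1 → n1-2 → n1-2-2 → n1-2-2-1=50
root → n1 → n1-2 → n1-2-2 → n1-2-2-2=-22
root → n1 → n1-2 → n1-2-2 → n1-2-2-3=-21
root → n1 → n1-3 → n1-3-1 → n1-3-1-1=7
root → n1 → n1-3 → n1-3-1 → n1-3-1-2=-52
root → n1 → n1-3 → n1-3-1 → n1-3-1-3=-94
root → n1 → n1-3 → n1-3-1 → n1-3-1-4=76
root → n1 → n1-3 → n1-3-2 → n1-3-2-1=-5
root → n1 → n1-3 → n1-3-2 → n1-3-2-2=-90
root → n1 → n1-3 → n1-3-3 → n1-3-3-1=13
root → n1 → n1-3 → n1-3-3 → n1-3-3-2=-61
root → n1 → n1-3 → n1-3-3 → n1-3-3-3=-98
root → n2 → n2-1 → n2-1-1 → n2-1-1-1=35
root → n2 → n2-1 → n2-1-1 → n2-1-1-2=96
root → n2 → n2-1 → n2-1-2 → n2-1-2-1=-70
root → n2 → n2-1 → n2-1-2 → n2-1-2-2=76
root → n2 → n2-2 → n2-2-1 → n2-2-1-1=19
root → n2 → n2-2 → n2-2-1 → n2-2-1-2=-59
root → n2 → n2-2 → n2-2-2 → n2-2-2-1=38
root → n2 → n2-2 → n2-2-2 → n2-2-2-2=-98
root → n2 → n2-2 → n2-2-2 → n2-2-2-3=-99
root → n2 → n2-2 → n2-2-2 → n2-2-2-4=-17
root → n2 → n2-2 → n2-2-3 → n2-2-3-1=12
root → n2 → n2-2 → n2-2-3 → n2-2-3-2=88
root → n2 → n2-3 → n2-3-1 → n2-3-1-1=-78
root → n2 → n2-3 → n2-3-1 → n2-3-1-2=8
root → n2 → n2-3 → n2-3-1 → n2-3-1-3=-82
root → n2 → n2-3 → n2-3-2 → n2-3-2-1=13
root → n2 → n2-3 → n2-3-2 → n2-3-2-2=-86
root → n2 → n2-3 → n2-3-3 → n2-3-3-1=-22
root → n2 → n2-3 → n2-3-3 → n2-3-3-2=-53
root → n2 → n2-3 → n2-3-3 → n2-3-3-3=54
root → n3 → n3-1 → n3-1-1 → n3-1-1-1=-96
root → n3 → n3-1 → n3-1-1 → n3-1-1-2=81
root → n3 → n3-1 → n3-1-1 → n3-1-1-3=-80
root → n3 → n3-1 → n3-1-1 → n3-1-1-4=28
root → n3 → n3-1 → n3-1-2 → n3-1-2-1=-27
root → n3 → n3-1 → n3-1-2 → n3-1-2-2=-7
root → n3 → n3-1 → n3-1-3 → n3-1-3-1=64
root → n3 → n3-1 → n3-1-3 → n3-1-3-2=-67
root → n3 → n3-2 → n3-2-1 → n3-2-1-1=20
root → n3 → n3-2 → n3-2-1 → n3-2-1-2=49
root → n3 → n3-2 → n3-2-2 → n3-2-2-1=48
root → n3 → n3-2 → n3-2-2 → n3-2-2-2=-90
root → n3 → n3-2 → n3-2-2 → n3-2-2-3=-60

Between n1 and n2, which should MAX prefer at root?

n2

n1-1-1 (MIN): min(-87, -42) = -87
n1-1-2 (MIN): min(-93, -29) = -93
n1-1 (MAX): max(-87, -93) = -87
n1-2-1 (MIN): min(18, -96) = -96
n1-2-2 (MIN): min(50, -22, -21) = -22
n1-2 (MAX): max(-96, -22) = -22
n1-3-1 (MIN): min(7, -52, -94, 76) = -94
n1-3-2 (MIN): min(-5, -90) = -90
n1-3-3 (MIN): min(13, -61, -98) = -98
n1-3 (MAX): max(-94, -90, -98) = -90
n1 (MIN): min(-87, -22, -90) = -90
n2-1-1 (MIN): min(35, 96) = 35
n2-1-2 (MIN): min(-70, 76) = -70
n2-1 (MAX): max(35, -70) = 35
n2-2-1 (MIN): min(19, -59) = -59
n2-2-2 (MIN): min(38, -98, -99, -17) = -99
n2-2-3 (MIN): min(12, 88) = 12
n2-2 (MAX): max(-59, -99, 12) = 12
n2-3-1 (MIN): min(-78, 8, -82) = -82
n2-3-2 (MIN): min(13, -86) = -86
n2-3-3 (MIN): min(-22, -53, 54) = -53
n2-3 (MAX): max(-82, -86, -53) = -53
n2 (MIN): min(35, 12, -53) = -53
MAX prefers the higher value; n1=-90, n2=-53. n2 is better since -53 > -90.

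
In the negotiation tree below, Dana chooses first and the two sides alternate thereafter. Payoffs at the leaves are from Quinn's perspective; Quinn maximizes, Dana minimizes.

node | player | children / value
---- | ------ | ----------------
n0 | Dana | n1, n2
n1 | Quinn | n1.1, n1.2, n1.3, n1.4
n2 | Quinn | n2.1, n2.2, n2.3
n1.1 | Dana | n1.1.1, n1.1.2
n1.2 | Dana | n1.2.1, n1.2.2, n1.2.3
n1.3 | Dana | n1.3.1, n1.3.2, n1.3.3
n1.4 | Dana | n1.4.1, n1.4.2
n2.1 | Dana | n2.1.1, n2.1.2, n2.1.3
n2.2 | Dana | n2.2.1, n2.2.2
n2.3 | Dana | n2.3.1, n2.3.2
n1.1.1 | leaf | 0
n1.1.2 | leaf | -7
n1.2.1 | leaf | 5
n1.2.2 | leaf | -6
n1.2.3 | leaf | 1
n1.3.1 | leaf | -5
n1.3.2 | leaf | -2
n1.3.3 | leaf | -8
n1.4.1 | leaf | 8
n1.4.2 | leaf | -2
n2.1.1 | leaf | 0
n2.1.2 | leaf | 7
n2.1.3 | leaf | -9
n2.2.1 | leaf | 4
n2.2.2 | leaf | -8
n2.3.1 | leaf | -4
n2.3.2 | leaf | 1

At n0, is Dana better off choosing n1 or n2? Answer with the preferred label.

n2

n1.1 (Dana): min(0, -7) = -7
n1.2 (Dana): min(5, -6, 1) = -6
n1.3 (Dana): min(-5, -2, -8) = -8
n1.4 (Dana): min(8, -2) = -2
n1 (Quinn): max(-7, -6, -8, -2) = -2
n2.1 (Dana): min(0, 7, -9) = -9
n2.2 (Dana): min(4, -8) = -8
n2.3 (Dana): min(-4, 1) = -4
n2 (Quinn): max(-9, -8, -4) = -4
Dana prefers the lower value; n1=-2, n2=-4. n2 is better since -4 < -2.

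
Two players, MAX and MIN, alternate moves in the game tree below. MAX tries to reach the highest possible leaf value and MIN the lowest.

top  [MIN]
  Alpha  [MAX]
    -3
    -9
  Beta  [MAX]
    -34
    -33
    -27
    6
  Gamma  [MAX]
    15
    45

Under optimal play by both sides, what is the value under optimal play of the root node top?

-3

Alpha (MAX): max(-3, -9) = -3
Beta (MAX): max(-34, -33, -27, 6) = 6
Gamma (MAX): max(15, 45) = 45
top (MIN): min(-3, 6, 45) = -3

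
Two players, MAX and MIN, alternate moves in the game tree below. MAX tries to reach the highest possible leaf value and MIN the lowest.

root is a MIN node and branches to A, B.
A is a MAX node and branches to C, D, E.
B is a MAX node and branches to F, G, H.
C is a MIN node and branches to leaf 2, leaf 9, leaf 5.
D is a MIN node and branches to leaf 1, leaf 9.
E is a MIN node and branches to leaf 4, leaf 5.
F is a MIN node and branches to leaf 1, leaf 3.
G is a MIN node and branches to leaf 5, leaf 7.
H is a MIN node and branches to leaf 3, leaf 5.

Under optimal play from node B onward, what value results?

5

F (MIN): min(1, 3) = 1
G (MIN): min(5, 7) = 5
H (MIN): min(3, 5) = 3
B (MAX): max(1, 5, 3) = 5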